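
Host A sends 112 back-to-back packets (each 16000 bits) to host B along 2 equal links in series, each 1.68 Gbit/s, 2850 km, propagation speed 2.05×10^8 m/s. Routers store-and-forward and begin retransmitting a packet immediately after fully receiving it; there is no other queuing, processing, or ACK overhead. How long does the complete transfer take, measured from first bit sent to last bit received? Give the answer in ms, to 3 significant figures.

Per-hop transmission t_tx = L/R = 16000/1680000000 = 0.00952381 ms.
Per-hop propagation t_prop = 2850000/2.05e+08 = 13.9024 ms.
Pipeline fill: first packet needs 2·t_tx to clear all hops; remaining 111 packets each add one t_tx.
Total = (2+112-1)·t_tx + 2·t_prop = 113·0.00952381 + 2·13.9024 = 28.9 ms.

28.9 ms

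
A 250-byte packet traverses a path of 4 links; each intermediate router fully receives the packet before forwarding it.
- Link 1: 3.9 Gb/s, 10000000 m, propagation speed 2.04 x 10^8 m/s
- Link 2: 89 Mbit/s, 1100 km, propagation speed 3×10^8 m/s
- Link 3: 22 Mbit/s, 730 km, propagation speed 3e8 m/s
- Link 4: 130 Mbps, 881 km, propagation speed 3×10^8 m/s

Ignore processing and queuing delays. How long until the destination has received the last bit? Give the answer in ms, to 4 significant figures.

L = 250 × 8 = 2000 bits.
Transmission delays (L/R per hop): 0.000512821, 0.0224719, 0.0909091, 0.0153846 ms; sum = 0.129278 ms.
Propagation delays (d/s per hop): 49.0196, 3.66667, 2.43333, 2.93667 ms; sum = 58.0563 ms.
End-to-end = 58.19 ms.

58.19 ms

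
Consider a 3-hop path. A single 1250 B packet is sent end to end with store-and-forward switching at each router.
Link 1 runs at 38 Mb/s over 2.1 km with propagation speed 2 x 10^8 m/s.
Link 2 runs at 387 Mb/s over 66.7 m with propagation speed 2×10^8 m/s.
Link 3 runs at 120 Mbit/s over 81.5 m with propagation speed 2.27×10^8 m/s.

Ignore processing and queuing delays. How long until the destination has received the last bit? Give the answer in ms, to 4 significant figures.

L = 1250 × 8 = 10000 bits.
Transmission delays (L/R per hop): 0.263158, 0.0258398, 0.0833333 ms; sum = 0.372331 ms.
Propagation delays (d/s per hop): 0.0105, 0.0003335, 0.000359031 ms; sum = 0.0111925 ms.
End-to-end = 0.3835 ms.

0.3835 ms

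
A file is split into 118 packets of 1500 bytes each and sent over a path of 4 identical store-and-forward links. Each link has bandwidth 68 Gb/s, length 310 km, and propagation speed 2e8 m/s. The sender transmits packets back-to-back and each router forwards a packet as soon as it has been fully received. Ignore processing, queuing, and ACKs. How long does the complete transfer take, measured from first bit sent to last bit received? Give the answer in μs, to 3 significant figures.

6220 μs

Per-hop transmission t_tx = L/R = 12000/68000000000 = 0.176471 μs.
Per-hop propagation t_prop = 310000/200000000 = 1550 μs.
Pipeline fill: first packet needs 4·t_tx to clear all hops; remaining 117 packets each add one t_tx.
Total = (4+118-1)·t_tx + 4·t_prop = 121·0.176471 + 4·1550 = 6220 μs.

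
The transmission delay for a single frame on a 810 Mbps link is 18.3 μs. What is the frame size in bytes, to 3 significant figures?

1850 bytes

L = R × t_tx = 810000000 b/s × 1.83e-05 s = 14823 bits.
In bytes: 14823 / 8 = 1850 bytes.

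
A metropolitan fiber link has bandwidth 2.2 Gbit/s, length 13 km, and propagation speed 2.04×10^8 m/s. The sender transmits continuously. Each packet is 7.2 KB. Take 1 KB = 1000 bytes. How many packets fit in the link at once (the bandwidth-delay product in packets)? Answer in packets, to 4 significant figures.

2.434 packets

Propagation delay = 13000 / 204000000 = 6.37255e-05 s.
BDP = R × t_prop = 2200000000 × 6.37255e-05 = 140196 bits.
In packets of 57600 bits: 2.434 packets.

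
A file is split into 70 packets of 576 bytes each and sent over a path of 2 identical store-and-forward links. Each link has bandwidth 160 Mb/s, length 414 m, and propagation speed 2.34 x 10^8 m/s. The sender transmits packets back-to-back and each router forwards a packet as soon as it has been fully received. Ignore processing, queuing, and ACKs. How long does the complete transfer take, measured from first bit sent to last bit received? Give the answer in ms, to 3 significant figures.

Per-hop transmission t_tx = L/R = 4608/160000000 = 0.0288 ms.
Per-hop propagation t_prop = 414/234000000 = 0.00176923 ms.
Pipeline fill: first packet needs 2·t_tx to clear all hops; remaining 69 packets each add one t_tx.
Total = (2+70-1)·t_tx + 2·t_prop = 71·0.0288 + 2·0.00176923 = 2.05 ms.

2.05 ms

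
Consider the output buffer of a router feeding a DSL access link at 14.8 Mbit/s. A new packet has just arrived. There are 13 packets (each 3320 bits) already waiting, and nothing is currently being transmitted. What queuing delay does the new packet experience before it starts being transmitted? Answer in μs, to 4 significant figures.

Each queued packet: L/R = 3320/14800000 = 224.324 μs.
13 queued → 2916.22 μs.
Queuing delay = 2916 μs.

2916 μs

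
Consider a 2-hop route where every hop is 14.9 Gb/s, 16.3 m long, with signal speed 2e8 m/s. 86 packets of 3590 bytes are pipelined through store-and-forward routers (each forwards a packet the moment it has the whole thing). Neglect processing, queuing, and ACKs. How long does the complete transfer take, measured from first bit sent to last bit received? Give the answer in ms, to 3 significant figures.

0.168 ms

Per-hop transmission t_tx = L/R = 28720/14900000000 = 0.00192752 ms.
Per-hop propagation t_prop = 16.3/200000000 = 8.15e-05 ms.
Pipeline fill: first packet needs 2·t_tx to clear all hops; remaining 85 packets each add one t_tx.
Total = (2+86-1)·t_tx + 2·t_prop = 87·0.00192752 + 2·8.15e-05 = 0.168 ms.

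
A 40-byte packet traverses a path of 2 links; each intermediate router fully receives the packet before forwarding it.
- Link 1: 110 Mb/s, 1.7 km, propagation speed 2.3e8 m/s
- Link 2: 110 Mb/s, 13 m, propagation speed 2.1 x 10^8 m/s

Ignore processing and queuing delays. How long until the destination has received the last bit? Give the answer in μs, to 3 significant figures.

13.3 μs

L = 40 × 8 = 320 bits.
Transmission delay per hop = L/R = 320/110000000 = 2.90909 μs; 2 hops → 5.81818 μs.
Propagation delays (d/s per hop): 7.3913, 0.0619048 μs; sum = 7.45321 μs.
End-to-end = 13.3 μs.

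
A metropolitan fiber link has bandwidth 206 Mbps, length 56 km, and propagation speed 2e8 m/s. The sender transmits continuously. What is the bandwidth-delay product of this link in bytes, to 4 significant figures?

Propagation delay = 56000 / 200000000 = 0.00028 s.
BDP = R × t_prop = 206000000 × 0.00028 = 57680 bits.
In bytes: 57680/8 = 7210 bytes.

7210 bytes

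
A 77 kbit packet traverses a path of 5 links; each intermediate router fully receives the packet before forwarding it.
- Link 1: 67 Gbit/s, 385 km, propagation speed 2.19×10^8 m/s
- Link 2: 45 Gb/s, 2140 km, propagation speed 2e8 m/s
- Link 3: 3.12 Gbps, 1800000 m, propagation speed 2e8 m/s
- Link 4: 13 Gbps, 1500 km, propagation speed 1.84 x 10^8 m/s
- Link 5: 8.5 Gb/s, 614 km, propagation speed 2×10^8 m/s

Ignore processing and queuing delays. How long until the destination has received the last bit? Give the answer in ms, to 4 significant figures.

32.72 ms

L = 77000 bits.
Transmission delays (L/R per hop): 0.00114925, 0.00171111, 0.0246795, 0.00592308, 0.00905882 ms; sum = 0.0425218 ms.
Propagation delays (d/s per hop): 1.75799, 10.7, 9, 8.15217, 3.07 ms; sum = 32.6802 ms.
End-to-end = 32.72 ms.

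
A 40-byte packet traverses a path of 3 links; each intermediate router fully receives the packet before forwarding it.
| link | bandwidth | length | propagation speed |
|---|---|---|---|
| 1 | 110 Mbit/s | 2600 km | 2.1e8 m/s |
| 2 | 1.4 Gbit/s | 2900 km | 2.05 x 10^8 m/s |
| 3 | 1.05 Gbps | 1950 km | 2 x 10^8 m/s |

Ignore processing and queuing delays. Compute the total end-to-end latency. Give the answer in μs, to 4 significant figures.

36280 μs

L = 40 × 8 = 320 bits.
Transmission delays (L/R per hop): 2.90909, 0.228571, 0.304762 μs; sum = 3.44242 μs.
Propagation delays (d/s per hop): 12381, 14146.3, 9750 μs; sum = 36277.3 μs.
End-to-end = 36280 μs.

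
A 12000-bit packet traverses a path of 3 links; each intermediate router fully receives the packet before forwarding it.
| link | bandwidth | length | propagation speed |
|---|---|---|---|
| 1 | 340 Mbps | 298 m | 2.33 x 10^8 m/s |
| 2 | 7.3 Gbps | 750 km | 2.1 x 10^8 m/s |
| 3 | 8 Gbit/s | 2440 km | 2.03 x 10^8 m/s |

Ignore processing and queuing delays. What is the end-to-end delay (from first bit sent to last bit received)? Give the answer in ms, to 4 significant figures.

Transmission delays (L/R per hop): 0.0352941, 0.00164384, 0.0015 ms; sum = 0.038438 ms.
Propagation delays (d/s per hop): 0.00127897, 3.57143, 12.0197 ms; sum = 15.5924 ms.
End-to-end = 15.63 ms.

15.63 ms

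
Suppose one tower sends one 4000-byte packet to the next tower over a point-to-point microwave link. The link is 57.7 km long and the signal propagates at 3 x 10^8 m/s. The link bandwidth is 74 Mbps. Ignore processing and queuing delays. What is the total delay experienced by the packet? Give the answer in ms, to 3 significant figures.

L = 4000 × 8 = 32000 bits.
Transmission delay = L/R = 32000 / 74000000 = 0.432432 ms.
Propagation delay = d/s = 57700 m / 300000000 m/s = 0.192333 ms.
Total = 0.625 ms.

0.625 ms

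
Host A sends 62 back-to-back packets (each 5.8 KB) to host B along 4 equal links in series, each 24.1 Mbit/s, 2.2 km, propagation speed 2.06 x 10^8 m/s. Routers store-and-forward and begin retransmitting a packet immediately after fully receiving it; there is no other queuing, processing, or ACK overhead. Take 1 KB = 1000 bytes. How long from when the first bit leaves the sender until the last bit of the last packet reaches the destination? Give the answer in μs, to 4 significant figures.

Per-hop transmission t_tx = L/R = 46400/24100000 = 1925.31 μs.
Per-hop propagation t_prop = 2200/206000000 = 10.6796 μs.
Pipeline fill: first packet needs 4·t_tx to clear all hops; remaining 61 packets each add one t_tx.
Total = (4+62-1)·t_tx + 4·t_prop = 65·1925.31 + 4·10.6796 = 125200 μs.

125200 μs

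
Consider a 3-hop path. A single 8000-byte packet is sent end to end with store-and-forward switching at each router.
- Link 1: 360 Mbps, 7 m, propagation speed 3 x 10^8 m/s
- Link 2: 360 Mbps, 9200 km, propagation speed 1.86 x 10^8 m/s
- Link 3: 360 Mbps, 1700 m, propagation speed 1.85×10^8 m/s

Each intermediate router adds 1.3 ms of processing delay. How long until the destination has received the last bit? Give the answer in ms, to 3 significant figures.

L = 8000 × 8 = 64000 bits.
Transmission delay per hop = L/R = 64000/360000000 = 0.177778 ms; 3 hops → 0.533333 ms.
Propagation delays (d/s per hop): 2.33333e-05, 49.4624, 0.00918919 ms; sum = 49.4716 ms.
Processing at 2 router(s): 2 × 1.3 ms = 2.6 ms.
End-to-end = 52.6 ms.

52.6 ms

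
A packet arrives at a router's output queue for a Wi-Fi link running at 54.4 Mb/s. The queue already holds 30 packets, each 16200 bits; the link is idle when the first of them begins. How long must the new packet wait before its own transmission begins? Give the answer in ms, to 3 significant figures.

8.93 ms

Each queued packet: L/R = 16200/54400000 = 0.297794 ms.
30 queued → 8.93382 ms.
Queuing delay = 8.93 ms.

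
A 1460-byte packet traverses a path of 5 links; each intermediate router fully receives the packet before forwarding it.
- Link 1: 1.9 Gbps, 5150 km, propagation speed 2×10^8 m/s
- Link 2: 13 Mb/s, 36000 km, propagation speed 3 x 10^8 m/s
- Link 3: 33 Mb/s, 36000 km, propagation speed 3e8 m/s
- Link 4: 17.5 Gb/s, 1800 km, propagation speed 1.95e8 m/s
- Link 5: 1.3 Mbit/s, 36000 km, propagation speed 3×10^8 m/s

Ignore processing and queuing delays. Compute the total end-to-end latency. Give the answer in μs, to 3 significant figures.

405000 μs

L = 1460 × 8 = 11680 bits.
Transmission delays (L/R per hop): 6.14737, 898.462, 353.939, 0.667429, 8984.62 μs; sum = 10243.8 μs.
Propagation delays (d/s per hop): 25750, 120000, 120000, 9230.77, 120000 μs; sum = 394981 μs.
End-to-end = 405000 μs.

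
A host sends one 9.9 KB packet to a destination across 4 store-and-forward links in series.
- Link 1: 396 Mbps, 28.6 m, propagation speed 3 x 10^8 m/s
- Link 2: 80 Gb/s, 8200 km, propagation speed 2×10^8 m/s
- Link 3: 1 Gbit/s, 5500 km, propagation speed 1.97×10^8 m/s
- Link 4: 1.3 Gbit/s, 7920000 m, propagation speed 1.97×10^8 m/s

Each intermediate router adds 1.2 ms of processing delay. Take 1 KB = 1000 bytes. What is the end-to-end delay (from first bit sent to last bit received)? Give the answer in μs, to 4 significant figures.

113100 μs

L = 79200 bits.
Transmission delays (L/R per hop): 200, 0.99, 79.2, 60.9231 μs; sum = 341.113 μs.
Propagation delays (d/s per hop): 0.0953333, 41000, 27918.8, 40203 μs; sum = 109122 μs.
Processing at 3 router(s): 3 × 1.2 ms = 3600 μs.
End-to-end = 113100 μs.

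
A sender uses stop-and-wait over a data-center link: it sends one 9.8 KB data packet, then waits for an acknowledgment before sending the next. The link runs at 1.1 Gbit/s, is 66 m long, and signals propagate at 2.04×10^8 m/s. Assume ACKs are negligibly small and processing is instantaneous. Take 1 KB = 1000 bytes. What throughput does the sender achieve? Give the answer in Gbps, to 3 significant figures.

t_tx = L/R = 78400/1100000000 = 7.12727e-05 s.
t_prop = 66/204000000 = 3.23529e-07 s; RTT = 6.47059e-07 s.
Cycle = t_tx + RTT = 7.19198e-05 s.
Throughput = L / cycle = 78400 / 7.19198e-05 = 1.09 Gbps.

1.09 Gbps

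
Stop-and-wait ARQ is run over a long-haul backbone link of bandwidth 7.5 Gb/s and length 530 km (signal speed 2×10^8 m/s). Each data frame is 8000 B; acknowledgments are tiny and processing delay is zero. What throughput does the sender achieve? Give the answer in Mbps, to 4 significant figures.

12.06 Mbps

t_tx = L/R = 64000/7500000000 = 8.53333e-06 s.
t_prop = 530000/200000000 = 0.00265 s; RTT = 0.0053 s.
Cycle = t_tx + RTT = 0.00530853 s.
Throughput = L / cycle = 64000 / 0.00530853 = 12.06 Mbps.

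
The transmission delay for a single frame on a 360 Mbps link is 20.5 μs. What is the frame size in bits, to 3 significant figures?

L = R × t_tx = 360000000 b/s × 2.05e-05 s = 7380 bits.

7380 bits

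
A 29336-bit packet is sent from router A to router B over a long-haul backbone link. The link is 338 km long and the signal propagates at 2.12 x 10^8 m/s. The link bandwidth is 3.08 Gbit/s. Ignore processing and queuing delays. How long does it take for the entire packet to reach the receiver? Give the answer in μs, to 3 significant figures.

1600 μs

Transmission delay = L/R = 29336 / 3080000000 = 9.52468 μs.
Propagation delay = d/s = 338000 m / 212000000 m/s = 1594.34 μs.
Total = 1600 μs.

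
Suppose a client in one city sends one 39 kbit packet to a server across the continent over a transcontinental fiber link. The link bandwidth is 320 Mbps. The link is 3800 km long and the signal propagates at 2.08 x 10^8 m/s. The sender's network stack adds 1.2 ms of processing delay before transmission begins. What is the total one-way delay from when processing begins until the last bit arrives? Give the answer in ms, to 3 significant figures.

L = 39000 bits.
Transmission delay = L/R = 39000 / 320000000 = 0.121875 ms.
Propagation delay = d/s = 3800000 m / 208000000 m/s = 18.2692 ms.
Plus processing delay 1.2 ms = 1.2 ms.
Total = 19.6 ms.

19.6 ms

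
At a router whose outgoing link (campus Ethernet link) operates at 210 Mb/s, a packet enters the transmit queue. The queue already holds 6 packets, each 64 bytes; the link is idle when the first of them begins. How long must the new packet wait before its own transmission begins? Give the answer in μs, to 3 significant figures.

Each queued packet: L/R = 512/210000000 = 2.4381 μs.
6 queued → 14.6286 μs.
Queuing delay = 14.6 μs.

14.6 μs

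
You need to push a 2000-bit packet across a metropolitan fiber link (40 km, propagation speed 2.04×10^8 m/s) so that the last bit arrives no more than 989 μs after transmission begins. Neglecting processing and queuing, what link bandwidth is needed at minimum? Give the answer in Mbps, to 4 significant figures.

2.522 Mbps

Propagation delay = 40000 / 204000000 = 196.078 μs.
Transmission budget = 989 − 196.078 = 792.922 μs.
R ≥ L / t_tx = 2000 bits / 0.000792922 s = 2.522 Mbps.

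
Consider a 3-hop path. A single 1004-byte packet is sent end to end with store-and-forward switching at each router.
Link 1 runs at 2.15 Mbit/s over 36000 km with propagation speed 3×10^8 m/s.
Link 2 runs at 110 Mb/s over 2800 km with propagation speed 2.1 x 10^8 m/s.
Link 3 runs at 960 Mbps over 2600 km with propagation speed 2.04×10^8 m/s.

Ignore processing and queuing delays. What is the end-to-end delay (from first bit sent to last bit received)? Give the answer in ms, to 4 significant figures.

149.9 ms

L = 1004 × 8 = 8032 bits.
Transmission delays (L/R per hop): 3.73581, 0.0730182, 0.00836667 ms; sum = 3.8172 ms.
Propagation delays (d/s per hop): 120, 13.3333, 12.7451 ms; sum = 146.078 ms.
End-to-end = 149.9 ms.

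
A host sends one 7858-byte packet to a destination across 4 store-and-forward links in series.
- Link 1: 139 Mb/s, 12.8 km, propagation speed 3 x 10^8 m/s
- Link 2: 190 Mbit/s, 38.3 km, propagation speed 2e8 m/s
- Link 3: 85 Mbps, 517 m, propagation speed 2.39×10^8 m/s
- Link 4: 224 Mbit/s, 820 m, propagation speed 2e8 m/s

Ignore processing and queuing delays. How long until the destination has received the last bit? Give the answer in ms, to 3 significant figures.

2.04 ms

L = 7858 × 8 = 62864 bits.
Transmission delays (L/R per hop): 0.452259, 0.330863, 0.739576, 0.280643 ms; sum = 1.80334 ms.
Propagation delays (d/s per hop): 0.0426667, 0.1915, 0.00216318, 0.0041 ms; sum = 0.24043 ms.
End-to-end = 2.04 ms.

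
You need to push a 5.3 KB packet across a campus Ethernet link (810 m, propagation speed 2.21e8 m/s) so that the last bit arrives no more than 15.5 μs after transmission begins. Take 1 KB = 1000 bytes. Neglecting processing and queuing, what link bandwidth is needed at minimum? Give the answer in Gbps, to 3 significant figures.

L = 42400 bits.
Propagation delay = 810 / 221000000 = 3.66516 μs.
Transmission budget = 15.5 − 3.66516 = 11.8348 μs.
R ≥ L / t_tx = 42400 bits / 1.18348e-05 s = 3.58 Gbps.

3.58 Gbps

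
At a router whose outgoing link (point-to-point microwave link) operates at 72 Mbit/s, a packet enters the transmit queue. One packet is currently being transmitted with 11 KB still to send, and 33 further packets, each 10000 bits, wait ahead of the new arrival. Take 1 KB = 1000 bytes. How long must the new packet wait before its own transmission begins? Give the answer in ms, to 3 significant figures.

Each queued packet: L/R = 10000/72000000 = 0.138889 ms.
33 queued → 4.58333 ms.
Plus remaining 88000 bits of current packet: 1.22222 ms.
Queuing delay = 5.81 ms.

5.81 ms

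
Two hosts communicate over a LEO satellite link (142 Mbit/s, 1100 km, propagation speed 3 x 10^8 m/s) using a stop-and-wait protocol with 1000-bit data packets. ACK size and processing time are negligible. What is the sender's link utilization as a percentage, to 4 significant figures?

t_tx = L/R = 1000/142000000 = 7.04225e-06 s.
t_prop = 1100000/300000000 = 0.00366667 s; RTT = 0.00733333 s.
Cycle = t_tx + RTT = 0.00734038 s.
Utilization = t_tx / cycle = 7.04225e-06/0.00734038 = 0.09594 %.

0.09594 %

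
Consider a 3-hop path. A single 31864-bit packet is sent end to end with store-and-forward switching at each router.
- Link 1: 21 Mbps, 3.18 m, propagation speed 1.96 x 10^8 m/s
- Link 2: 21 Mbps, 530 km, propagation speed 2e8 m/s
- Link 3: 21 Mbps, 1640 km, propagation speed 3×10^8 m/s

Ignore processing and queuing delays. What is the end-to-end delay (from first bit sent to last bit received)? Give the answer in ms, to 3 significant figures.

Transmission delay per hop = L/R = 31864/21000000 = 1.51733 ms; 3 hops → 4.552 ms.
Propagation delays (d/s per hop): 1.62245e-05, 2.65, 5.46667 ms; sum = 8.11668 ms.
End-to-end = 12.7 ms.

12.7 ms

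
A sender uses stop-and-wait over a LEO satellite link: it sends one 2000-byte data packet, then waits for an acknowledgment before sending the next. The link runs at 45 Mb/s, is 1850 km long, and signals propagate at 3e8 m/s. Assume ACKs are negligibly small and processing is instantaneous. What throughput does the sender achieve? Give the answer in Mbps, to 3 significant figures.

t_tx = L/R = 16000/45000000 = 0.000355556 s.
t_prop = 1850000/300000000 = 0.00616667 s; RTT = 0.0123333 s.
Cycle = t_tx + RTT = 0.0126889 s.
Throughput = L / cycle = 16000 / 0.0126889 = 1.26 Mbps.

1.26 Mbps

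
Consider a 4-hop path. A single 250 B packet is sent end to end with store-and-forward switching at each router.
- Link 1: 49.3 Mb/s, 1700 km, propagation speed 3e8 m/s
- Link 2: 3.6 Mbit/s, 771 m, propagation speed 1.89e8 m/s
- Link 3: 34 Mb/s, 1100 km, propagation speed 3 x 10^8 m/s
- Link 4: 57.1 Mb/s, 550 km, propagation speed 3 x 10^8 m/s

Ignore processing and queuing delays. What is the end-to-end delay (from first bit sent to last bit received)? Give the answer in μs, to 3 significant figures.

L = 250 × 8 = 2000 bits.
Transmission delays (L/R per hop): 40.568, 555.556, 58.8235, 35.0263 μs; sum = 689.973 μs.
Propagation delays (d/s per hop): 5666.67, 4.07937, 3666.67, 1833.33 μs; sum = 11170.7 μs.
End-to-end = 11900 μs.

11900 μs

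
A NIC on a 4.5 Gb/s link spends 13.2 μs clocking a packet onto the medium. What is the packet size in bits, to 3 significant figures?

59400 bits

L = R × t_tx = 4500000000 b/s × 1.32e-05 s = 59400 bits.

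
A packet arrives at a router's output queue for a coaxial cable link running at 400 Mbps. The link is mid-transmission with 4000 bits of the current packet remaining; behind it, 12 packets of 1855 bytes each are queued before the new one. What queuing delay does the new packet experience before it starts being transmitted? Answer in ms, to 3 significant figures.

Each queued packet: L/R = 14840/400000000 = 0.0371 ms.
12 queued → 0.4452 ms.
Plus remaining 4000 bits of current packet: 0.01 ms.
Queuing delay = 0.455 ms.

0.455 ms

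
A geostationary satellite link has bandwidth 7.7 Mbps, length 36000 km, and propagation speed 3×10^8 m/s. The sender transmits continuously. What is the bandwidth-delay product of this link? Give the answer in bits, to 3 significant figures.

Propagation delay = 36000000 / 300000000 = 0.12 s.
BDP = R × t_prop = 7700000 × 0.12 = 924000 bits.

924000 bits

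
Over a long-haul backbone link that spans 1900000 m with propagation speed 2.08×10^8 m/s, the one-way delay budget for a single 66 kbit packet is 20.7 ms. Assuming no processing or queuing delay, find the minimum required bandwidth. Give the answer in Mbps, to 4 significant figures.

Propagation delay = 1900000 / 208000000 = 9.13462 ms.
Transmission budget = 20.7 − 9.13462 = 11.5654 ms.
R ≥ L / t_tx = 66000 bits / 0.0115654 s = 5.707 Mbps.

5.707 Mbps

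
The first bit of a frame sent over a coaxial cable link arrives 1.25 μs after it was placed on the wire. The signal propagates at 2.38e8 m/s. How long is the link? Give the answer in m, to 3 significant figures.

d = s × t_prop = 238000000 × 1.25e-06 = 298 m.

298 m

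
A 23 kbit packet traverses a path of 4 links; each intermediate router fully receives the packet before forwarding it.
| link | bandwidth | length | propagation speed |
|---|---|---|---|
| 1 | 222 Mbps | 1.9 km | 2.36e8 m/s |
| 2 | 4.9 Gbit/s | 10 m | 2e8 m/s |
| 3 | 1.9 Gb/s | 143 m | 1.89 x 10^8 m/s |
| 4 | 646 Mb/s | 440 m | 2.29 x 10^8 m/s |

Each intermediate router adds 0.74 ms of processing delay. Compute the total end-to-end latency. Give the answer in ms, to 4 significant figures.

2.387 ms

L = 23000 bits.
Transmission delays (L/R per hop): 0.103604, 0.00469388, 0.0121053, 0.0356037 ms; sum = 0.156006 ms.
Propagation delays (d/s per hop): 0.00805085, 5e-05, 0.000756614, 0.0019214 ms; sum = 0.0107789 ms.
Processing at 3 router(s): 3 × 0.74 ms = 2.22 ms.
End-to-end = 2.387 ms.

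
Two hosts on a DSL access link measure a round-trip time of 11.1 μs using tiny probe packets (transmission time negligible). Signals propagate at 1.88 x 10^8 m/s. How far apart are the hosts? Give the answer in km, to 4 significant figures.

1.043 km

One-way propagation = RTT/2 = 5.55 μs.
d = s × t = 188000000 × 5.55e-06 = 1.043 km.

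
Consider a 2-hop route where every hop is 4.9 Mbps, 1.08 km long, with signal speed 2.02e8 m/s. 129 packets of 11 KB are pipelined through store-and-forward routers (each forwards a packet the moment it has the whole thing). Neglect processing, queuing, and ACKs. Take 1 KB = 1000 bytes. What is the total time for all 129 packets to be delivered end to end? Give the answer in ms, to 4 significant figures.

2335 ms

Per-hop transmission t_tx = L/R = 88000/4900000 = 17.9592 ms.
Per-hop propagation t_prop = 1080/202000000 = 0.00534653 ms.
Pipeline fill: first packet needs 2·t_tx to clear all hops; remaining 128 packets each add one t_tx.
Total = (2+129-1)·t_tx + 2·t_prop = 130·17.9592 + 2·0.00534653 = 2335 ms.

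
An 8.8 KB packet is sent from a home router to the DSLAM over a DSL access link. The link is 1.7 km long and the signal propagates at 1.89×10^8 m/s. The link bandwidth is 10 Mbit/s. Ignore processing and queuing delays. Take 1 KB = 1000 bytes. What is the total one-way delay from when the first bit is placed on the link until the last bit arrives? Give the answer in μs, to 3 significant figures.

7050 μs

L = 70400 bits.
Transmission delay = L/R = 70400 / 10000000 = 7040 μs.
Propagation delay = d/s = 1700 m / 189000000 m/s = 8.99471 μs.
Total = 7050 μs.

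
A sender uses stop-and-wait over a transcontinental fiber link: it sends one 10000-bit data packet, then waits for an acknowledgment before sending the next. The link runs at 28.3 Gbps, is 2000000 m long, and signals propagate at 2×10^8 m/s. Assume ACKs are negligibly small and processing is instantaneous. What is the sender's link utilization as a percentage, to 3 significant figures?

0.00177 %

t_tx = L/R = 10000/28300000000 = 3.53357e-07 s.
t_prop = 2000000/200000000 = 0.01 s; RTT = 0.02 s.
Cycle = t_tx + RTT = 0.0200004 s.
Utilization = t_tx / cycle = 3.53357e-07/0.0200004 = 0.00177 %.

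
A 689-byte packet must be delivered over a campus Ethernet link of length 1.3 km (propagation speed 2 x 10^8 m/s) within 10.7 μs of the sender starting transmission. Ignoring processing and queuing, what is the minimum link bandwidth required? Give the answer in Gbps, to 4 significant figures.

1.312 Gbps

L = 5512 bits.
Propagation delay = 1300 / 200000000 = 6.5 μs.
Transmission budget = 10.7 − 6.5 = 4.2 μs.
R ≥ L / t_tx = 5512 bits / 4.2e-06 s = 1.312 Gbps.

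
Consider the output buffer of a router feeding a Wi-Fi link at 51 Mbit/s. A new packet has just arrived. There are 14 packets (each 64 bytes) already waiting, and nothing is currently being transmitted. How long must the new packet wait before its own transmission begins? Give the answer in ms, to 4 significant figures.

0.1405 ms

Each queued packet: L/R = 512/51000000 = 0.0100392 ms.
14 queued → 0.140549 ms.
Queuing delay = 0.1405 ms.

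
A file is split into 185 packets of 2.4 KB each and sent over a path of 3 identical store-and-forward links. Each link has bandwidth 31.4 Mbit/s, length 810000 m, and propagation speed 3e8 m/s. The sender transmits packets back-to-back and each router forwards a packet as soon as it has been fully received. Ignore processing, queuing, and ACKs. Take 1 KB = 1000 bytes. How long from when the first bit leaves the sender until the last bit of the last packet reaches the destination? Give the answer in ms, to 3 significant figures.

Per-hop transmission t_tx = L/R = 19200/31400000 = 0.611465 ms.
Per-hop propagation t_prop = 810000/300000000 = 2.7 ms.
Pipeline fill: first packet needs 3·t_tx to clear all hops; remaining 184 packets each add one t_tx.
Total = (3+185-1)·t_tx + 3·t_prop = 187·0.611465 + 3·2.7 = 122 ms.

122 ms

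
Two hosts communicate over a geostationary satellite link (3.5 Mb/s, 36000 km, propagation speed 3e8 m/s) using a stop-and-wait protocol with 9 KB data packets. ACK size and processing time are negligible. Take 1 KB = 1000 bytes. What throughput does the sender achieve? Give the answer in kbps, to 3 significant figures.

t_tx = L/R = 72000/3500000 = 0.0205714 s.
t_prop = 36000000/300000000 = 0.12 s; RTT = 0.24 s.
Cycle = t_tx + RTT = 0.260571 s.
Throughput = L / cycle = 72000 / 0.260571 = 276 kbps.

276 kbps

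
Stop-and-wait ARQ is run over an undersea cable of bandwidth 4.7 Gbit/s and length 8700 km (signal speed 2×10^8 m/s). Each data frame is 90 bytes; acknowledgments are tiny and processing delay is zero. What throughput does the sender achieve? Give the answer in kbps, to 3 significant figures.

t_tx = L/R = 720/4700000000 = 1.53191e-07 s.
t_prop = 8700000/200000000 = 0.0435 s; RTT = 0.087 s.
Cycle = t_tx + RTT = 0.0870002 s.
Throughput = L / cycle = 720 / 0.0870002 = 8.28 kbps.

8.28 kbps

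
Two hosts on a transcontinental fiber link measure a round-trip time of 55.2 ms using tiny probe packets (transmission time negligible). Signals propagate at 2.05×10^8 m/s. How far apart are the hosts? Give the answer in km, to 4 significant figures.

One-way propagation = RTT/2 = 27.6 ms.
d = s × t = 2.05e+08 × 0.0276 = 5658 km.

5658 km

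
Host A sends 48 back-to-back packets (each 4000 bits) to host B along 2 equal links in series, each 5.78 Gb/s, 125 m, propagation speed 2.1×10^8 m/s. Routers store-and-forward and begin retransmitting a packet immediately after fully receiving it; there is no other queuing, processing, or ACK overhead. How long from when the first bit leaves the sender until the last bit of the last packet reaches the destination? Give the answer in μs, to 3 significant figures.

35.1 μs

Per-hop transmission t_tx = L/R = 4000/5780000000 = 0.692042 μs.
Per-hop propagation t_prop = 125/210000000 = 0.595238 μs.
Pipeline fill: first packet needs 2·t_tx to clear all hops; remaining 47 packets each add one t_tx.
Total = (2+48-1)·t_tx + 2·t_prop = 49·0.692042 + 2·0.595238 = 35.1 μs.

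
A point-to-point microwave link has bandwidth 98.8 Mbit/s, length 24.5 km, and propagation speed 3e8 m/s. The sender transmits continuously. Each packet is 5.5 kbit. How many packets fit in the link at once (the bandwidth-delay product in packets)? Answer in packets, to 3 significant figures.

Propagation delay = 24500 / 300000000 = 8.16667e-05 s.
BDP = R × t_prop = 98800000 × 8.16667e-05 = 8068.67 bits.
In packets of 5500 bits: 1.47 packets.

1.47 packets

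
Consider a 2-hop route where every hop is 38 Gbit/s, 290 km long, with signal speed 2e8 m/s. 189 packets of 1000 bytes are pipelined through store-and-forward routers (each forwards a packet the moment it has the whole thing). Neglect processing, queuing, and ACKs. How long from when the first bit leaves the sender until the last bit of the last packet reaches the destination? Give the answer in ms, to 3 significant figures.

2.94 ms

Per-hop transmission t_tx = L/R = 8000/38000000000 = 0.000210526 ms.
Per-hop propagation t_prop = 290000/200000000 = 1.45 ms.
Pipeline fill: first packet needs 2·t_tx to clear all hops; remaining 188 packets each add one t_tx.
Total = (2+189-1)·t_tx + 2·t_prop = 190·0.000210526 + 2·1.45 = 2.94 ms.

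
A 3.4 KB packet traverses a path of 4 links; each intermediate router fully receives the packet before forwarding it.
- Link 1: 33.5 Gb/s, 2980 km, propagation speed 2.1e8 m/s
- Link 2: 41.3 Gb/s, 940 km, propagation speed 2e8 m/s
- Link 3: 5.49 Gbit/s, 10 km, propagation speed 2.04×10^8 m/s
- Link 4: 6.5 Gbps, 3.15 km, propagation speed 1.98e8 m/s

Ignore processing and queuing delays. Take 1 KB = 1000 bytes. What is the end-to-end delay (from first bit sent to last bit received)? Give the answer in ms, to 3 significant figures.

19.0 ms

L = 27200 bits.
Transmission delays (L/R per hop): 0.00081194, 0.000658596, 0.00495446, 0.00418462 ms; sum = 0.0106096 ms.
Propagation delays (d/s per hop): 14.1905, 4.7, 0.0490196, 0.0159091 ms; sum = 18.9554 ms.
End-to-end = 19.0 ms.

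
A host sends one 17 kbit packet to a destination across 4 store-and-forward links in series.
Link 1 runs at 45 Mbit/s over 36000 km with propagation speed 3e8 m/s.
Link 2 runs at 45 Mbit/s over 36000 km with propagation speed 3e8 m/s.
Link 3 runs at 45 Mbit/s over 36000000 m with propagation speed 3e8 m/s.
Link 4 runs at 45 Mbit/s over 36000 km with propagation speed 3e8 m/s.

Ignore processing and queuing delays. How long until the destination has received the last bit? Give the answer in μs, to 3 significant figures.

482000 μs

L = 17000 bits.
Transmission delay per hop = L/R = 17000/45000000 = 377.778 μs; 4 hops → 1511.11 μs.
Propagation delays (d/s per hop): 120000, 120000, 120000, 120000 μs; sum = 480000 μs.
End-to-end = 482000 μs.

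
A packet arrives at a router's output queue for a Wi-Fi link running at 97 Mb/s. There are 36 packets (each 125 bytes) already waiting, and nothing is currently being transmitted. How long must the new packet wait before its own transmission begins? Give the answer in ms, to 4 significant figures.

0.3711 ms

Each queued packet: L/R = 1000/97000000 = 0.0103093 ms.
36 queued → 0.371134 ms.
Queuing delay = 0.3711 ms.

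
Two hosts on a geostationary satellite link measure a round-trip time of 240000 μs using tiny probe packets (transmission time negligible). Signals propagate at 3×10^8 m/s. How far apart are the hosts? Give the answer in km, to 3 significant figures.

36000 km

One-way propagation = RTT/2 = 120000 μs.
d = s × t = 300000000 × 0.12 = 36000 km.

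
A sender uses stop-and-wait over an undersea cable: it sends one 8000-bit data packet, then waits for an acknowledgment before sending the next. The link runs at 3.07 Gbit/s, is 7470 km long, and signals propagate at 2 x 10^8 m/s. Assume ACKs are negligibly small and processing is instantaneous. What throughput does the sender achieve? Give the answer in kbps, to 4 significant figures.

107.1 kbps

t_tx = L/R = 8000/3070000000 = 2.60586e-06 s.
t_prop = 7470000/200000000 = 0.03735 s; RTT = 0.0747 s.
Cycle = t_tx + RTT = 0.0747026 s.
Throughput = L / cycle = 8000 / 0.0747026 = 107.1 kbps.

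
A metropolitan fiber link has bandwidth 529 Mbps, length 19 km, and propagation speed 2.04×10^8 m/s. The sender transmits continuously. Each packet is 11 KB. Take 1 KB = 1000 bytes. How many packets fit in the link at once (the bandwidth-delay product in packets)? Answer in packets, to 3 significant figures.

0.560 packets

Propagation delay = 19000 / 204000000 = 9.31373e-05 s.
BDP = R × t_prop = 529000000 × 9.31373e-05 = 49269.6 bits.
In packets of 88000 bits: 0.560 packets.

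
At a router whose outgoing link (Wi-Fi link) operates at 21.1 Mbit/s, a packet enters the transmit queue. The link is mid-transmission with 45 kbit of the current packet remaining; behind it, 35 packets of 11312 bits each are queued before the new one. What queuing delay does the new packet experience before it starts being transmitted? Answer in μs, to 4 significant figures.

20900 μs

Each queued packet: L/R = 11312/21100000 = 536.114 μs.
35 queued → 18764 μs.
Plus remaining 45000 bits of current packet: 2132.7 μs.
Queuing delay = 20900 μs.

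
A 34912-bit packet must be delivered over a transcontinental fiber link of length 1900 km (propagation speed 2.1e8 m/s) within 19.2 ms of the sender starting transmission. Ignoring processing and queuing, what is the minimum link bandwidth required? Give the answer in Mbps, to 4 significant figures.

3.439 Mbps

Propagation delay = 1900000 / 210000000 = 9.04762 ms.
Transmission budget = 19.2 − 9.04762 = 10.1524 ms.
R ≥ L / t_tx = 34912 bits / 0.0101524 s = 3.439 Mbps.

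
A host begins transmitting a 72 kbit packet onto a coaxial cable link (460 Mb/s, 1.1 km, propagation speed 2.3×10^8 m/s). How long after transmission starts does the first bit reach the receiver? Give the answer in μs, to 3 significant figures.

4.78 μs

First bit experiences only propagation delay: d/s = 1100/2.3e+08 = 4.78 μs.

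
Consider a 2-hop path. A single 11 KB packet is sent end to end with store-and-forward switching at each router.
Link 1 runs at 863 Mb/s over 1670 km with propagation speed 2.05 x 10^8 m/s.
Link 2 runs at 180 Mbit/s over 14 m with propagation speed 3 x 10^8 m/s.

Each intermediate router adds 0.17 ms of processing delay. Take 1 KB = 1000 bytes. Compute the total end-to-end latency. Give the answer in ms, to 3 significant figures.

L = 88000 bits.
Transmission delays (L/R per hop): 0.10197, 0.488889 ms; sum = 0.590859 ms.
Propagation delays (d/s per hop): 8.14634, 4.66667e-05 ms; sum = 8.14639 ms.
Processing at 1 router(s): 1 × 0.17 ms = 0.17 ms.
End-to-end = 8.91 ms.

8.91 ms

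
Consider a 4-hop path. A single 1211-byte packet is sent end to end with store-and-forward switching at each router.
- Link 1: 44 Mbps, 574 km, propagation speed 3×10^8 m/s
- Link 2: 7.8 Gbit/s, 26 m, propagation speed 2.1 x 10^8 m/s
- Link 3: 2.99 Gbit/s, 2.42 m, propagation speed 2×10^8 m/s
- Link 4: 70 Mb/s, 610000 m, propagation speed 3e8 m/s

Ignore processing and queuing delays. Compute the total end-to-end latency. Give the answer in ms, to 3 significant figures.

4.31 ms

L = 1211 × 8 = 9688 bits.
Transmission delays (L/R per hop): 0.220182, 0.00124205, 0.00324013, 0.1384 ms; sum = 0.363064 ms.
Propagation delays (d/s per hop): 1.91333, 0.00012381, 1.21e-05, 2.03333 ms; sum = 3.9468 ms.
End-to-end = 4.31 ms.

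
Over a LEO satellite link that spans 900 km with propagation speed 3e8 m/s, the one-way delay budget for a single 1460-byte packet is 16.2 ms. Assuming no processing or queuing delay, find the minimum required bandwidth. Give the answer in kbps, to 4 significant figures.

884.8 kbps

L = 11680 bits.
Propagation delay = 900000 / 300000000 = 3 ms.
Transmission budget = 16.2 − 3 = 13.2 ms.
R ≥ L / t_tx = 11680 bits / 0.0132 s = 884.8 kbps.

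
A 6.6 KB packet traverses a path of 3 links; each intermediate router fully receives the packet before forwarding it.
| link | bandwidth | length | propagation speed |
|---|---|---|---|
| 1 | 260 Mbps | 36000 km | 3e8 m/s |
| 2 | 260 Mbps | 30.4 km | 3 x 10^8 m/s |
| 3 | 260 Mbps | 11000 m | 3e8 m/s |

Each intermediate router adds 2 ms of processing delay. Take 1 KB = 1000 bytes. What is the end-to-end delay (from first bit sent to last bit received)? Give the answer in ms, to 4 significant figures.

L = 52800 bits.
Transmission delay per hop = L/R = 52800/260000000 = 0.203077 ms; 3 hops → 0.609231 ms.
Propagation delays (d/s per hop): 120, 0.101333, 0.0366667 ms; sum = 120.138 ms.
Processing at 2 router(s): 2 × 2 ms = 4 ms.
End-to-end = 124.7 ms.

124.7 ms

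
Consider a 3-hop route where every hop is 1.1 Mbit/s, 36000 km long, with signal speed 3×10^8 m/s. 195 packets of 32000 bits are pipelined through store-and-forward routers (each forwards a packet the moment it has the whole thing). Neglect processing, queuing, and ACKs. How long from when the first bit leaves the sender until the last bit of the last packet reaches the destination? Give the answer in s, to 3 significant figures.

6.09 s

Per-hop transmission t_tx = L/R = 32000/1100000 = 0.0290909 s.
Per-hop propagation t_prop = 36000000/300000000 = 0.12 s.
Pipeline fill: first packet needs 3·t_tx to clear all hops; remaining 194 packets each add one t_tx.
Total = (3+195-1)·t_tx + 3·t_prop = 197·0.0290909 + 3·0.12 = 6.09 s.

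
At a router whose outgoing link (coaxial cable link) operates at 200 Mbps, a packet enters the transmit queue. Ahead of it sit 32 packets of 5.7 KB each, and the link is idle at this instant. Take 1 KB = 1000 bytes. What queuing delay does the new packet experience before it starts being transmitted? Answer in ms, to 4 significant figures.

7.296 ms

Each queued packet: L/R = 45600/200000000 = 0.228 ms.
32 queued → 7.296 ms.
Queuing delay = 7.296 ms.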